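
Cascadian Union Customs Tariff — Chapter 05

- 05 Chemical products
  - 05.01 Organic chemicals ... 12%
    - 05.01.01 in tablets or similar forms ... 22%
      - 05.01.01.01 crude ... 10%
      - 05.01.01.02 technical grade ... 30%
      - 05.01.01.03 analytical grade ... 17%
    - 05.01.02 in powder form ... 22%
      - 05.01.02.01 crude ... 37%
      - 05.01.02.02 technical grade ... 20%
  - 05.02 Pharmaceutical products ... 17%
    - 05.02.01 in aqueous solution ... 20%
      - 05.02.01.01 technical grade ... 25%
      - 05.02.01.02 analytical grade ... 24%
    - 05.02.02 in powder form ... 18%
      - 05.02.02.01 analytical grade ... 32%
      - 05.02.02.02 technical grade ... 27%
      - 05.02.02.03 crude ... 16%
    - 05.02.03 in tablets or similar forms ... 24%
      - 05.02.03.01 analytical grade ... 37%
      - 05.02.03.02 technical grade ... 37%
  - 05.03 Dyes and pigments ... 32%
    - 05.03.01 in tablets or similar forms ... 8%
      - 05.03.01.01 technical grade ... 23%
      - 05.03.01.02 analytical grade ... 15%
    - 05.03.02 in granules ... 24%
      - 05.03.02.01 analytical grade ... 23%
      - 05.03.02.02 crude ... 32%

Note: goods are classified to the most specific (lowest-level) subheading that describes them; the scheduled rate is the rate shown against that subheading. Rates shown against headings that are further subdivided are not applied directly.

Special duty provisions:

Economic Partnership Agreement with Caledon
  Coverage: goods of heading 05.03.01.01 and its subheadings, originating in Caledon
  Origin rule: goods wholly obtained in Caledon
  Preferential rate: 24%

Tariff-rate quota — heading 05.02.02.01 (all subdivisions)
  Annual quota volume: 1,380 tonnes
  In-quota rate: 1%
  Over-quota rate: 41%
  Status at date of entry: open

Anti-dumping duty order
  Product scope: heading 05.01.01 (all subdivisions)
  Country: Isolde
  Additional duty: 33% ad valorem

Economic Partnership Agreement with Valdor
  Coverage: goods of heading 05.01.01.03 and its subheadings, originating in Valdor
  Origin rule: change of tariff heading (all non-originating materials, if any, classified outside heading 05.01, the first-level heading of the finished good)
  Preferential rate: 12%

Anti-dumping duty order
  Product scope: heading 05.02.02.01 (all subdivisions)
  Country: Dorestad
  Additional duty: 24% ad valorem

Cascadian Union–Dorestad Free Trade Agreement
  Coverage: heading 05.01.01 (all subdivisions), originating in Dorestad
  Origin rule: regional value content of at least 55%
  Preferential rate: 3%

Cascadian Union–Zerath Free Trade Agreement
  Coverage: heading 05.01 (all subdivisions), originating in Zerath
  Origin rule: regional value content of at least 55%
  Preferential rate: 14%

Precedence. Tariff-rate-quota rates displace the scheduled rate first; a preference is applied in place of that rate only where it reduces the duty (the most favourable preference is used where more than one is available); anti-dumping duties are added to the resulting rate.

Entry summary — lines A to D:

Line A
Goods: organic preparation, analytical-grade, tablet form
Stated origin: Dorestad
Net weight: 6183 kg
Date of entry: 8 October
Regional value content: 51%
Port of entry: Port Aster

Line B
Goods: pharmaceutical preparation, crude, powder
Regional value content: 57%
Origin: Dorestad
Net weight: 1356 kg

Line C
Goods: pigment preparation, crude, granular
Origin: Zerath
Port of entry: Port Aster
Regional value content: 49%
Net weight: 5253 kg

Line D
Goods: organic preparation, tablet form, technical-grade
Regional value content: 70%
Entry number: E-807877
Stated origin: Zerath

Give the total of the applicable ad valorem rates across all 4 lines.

Line A: organic → 05.01; tablet form → 05.01.01; analytical-grade → 05.01.01.03. Scheduled 17%. Dorestad agreement on 05.01.01: RVC < 55%. → 17%.
Line B: pharmaceutical → 05.02; powder → 05.02.02; crude → 05.02.02.03. Scheduled 16%. Dorestad agreement on 05.01.01: 05.02.02.03 not covered. → 16%.
Line C: pigment → 05.03; granular → 05.03.02; crude → 05.03.02.02. Scheduled 32%. Zerath agreement on 05.01: 05.03.02.02 not covered. → 32%.
Line D: organic → 05.01; tablet form → 05.01.01; technical-grade → 05.01.01.02. Scheduled 30%. Zerath agreement on 05.01: RVC ≥ 55% → 14% available; preferential 14%. → 14%.
Sum: 17% + 16% + 32% + 14% = 79%.

79%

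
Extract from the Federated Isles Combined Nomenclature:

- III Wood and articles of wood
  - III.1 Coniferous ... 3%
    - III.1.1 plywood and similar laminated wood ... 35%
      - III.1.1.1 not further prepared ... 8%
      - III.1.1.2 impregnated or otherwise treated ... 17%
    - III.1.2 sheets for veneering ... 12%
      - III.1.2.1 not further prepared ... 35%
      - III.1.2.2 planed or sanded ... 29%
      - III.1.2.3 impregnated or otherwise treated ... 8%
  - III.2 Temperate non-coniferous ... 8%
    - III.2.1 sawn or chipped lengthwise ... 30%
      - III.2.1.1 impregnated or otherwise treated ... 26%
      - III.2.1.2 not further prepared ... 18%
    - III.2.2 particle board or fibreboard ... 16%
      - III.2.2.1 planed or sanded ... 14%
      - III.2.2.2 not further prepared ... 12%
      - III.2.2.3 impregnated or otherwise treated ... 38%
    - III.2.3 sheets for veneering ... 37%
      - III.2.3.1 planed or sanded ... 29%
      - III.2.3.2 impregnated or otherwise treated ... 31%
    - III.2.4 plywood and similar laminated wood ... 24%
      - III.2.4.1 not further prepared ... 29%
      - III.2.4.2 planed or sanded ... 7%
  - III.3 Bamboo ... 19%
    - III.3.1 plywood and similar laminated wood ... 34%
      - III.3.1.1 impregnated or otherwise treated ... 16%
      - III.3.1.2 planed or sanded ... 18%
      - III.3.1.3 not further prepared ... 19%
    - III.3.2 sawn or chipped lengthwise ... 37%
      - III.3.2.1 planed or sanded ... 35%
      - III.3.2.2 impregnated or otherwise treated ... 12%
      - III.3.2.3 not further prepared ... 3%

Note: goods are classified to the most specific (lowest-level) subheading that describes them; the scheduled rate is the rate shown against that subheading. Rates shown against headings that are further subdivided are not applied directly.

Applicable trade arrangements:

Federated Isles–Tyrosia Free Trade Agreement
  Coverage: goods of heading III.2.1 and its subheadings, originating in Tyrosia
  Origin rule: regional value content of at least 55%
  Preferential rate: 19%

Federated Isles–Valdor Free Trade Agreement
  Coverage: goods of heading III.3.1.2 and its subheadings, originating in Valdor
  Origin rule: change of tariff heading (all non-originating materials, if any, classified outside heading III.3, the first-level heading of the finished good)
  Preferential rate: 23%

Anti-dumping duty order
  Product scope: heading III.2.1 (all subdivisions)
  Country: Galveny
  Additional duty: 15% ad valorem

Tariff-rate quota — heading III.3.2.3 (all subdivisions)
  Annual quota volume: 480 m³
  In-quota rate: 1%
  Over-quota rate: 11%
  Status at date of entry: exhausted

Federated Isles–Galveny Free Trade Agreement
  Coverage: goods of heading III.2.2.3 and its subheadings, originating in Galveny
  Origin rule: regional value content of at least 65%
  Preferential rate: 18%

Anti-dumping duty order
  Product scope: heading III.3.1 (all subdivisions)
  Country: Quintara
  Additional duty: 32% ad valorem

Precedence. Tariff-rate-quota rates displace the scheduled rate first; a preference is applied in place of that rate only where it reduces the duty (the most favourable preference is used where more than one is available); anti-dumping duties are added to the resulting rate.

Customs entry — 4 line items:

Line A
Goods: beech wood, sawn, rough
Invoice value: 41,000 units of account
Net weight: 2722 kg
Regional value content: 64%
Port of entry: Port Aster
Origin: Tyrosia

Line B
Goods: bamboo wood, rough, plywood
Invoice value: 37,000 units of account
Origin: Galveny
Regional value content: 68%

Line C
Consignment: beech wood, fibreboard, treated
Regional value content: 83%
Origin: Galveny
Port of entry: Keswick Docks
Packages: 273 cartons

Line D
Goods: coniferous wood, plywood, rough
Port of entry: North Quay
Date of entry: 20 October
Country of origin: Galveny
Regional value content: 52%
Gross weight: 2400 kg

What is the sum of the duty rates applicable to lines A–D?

63%

Line A: beech → III.2; sawn → III.2.1; rough → III.2.1.2. Scheduled 18%. Tyrosia agreement on III.2.1: RVC ≥ 55% → 19% available; preference 19% not lower than 18% → no reduction. → 18%.
Line B: bamboo → III.3; plywood → III.3.1; rough → III.3.1.3. Scheduled 19%. Galveny agreement on III.2.2.3: III.3.1.3 not covered. → 19%.
Line C: beech → III.2; fibreboard → III.2.2; treated → III.2.2.3. Scheduled 38%. Galveny agreement on III.2.2.3: RVC ≥ 65% → 18% available; preferential 18%. → 18%.
Line D: coniferous → III.1; plywood → III.1.1; rough → III.1.1.1. Scheduled 8%. Galveny agreement on III.2.2.3: III.1.1.1 not covered. → 8%.
Sum: 18% + 19% + 18% + 8% = 63%.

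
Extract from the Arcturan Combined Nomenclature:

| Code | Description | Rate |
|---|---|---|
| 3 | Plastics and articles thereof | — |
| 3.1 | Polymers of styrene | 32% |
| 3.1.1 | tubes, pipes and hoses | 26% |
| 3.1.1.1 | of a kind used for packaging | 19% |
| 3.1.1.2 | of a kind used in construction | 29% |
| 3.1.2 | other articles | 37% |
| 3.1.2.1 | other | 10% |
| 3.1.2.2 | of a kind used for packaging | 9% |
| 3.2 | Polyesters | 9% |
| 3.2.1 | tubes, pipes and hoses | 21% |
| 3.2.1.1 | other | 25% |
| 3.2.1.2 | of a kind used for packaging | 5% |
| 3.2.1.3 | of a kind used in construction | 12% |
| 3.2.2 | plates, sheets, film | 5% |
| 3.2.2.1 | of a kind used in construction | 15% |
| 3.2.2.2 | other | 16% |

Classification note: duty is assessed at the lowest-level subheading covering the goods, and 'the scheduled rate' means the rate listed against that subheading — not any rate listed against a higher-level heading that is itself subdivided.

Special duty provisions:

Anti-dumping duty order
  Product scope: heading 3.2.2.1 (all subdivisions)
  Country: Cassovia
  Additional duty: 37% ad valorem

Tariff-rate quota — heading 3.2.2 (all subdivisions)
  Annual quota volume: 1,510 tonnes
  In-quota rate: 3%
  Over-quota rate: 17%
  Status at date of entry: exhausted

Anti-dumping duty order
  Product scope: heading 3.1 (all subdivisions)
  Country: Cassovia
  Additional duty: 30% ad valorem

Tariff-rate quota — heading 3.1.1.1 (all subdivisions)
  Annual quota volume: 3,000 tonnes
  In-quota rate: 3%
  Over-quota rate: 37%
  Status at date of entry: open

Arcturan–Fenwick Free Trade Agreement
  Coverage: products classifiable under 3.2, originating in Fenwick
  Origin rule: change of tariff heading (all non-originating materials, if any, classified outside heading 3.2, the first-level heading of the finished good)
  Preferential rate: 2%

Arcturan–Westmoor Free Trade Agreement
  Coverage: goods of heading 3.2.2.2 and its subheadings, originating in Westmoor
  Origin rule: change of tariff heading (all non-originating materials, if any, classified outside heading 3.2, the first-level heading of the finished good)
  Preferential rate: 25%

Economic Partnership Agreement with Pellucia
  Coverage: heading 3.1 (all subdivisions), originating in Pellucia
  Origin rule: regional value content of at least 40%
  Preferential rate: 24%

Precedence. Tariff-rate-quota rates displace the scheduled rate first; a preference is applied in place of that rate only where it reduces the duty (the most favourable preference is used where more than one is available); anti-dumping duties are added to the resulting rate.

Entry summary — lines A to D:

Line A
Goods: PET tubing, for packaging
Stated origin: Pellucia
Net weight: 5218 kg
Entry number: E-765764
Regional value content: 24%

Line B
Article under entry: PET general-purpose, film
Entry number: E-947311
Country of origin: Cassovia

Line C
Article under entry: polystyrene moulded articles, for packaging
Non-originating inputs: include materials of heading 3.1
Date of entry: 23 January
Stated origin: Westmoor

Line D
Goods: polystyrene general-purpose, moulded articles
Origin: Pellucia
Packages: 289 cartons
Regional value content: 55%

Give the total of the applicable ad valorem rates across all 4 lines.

41%

Line A: PET → 3.2; tubing → 3.2.1; for packaging → 3.2.1.2. Scheduled 5%. Pellucia agreement on 3.1: 3.2.1.2 not covered. → 5%.
Line B: PET → 3.2; film → 3.2.2; general-purpose → 3.2.2.2. Scheduled 16%. quota on 3.2.2 exhausted → over-quota 17%. → 17%.
Line C: polystyrene → 3.1; moulded articles → 3.1.2; for packaging → 3.1.2.2. Scheduled 9%. Westmoor agreement on 3.2.2.2: 3.1.2.2 not covered. → 9%.
Line D: polystyrene → 3.1; moulded articles → 3.1.2; general-purpose → 3.1.2.1. Scheduled 10%. Pellucia agreement on 3.1: RVC ≥ 40% → 24% available; preference 24% not lower than 10% → no reduction. → 10%.
Sum: 5% + 17% + 9% + 10% = 41%.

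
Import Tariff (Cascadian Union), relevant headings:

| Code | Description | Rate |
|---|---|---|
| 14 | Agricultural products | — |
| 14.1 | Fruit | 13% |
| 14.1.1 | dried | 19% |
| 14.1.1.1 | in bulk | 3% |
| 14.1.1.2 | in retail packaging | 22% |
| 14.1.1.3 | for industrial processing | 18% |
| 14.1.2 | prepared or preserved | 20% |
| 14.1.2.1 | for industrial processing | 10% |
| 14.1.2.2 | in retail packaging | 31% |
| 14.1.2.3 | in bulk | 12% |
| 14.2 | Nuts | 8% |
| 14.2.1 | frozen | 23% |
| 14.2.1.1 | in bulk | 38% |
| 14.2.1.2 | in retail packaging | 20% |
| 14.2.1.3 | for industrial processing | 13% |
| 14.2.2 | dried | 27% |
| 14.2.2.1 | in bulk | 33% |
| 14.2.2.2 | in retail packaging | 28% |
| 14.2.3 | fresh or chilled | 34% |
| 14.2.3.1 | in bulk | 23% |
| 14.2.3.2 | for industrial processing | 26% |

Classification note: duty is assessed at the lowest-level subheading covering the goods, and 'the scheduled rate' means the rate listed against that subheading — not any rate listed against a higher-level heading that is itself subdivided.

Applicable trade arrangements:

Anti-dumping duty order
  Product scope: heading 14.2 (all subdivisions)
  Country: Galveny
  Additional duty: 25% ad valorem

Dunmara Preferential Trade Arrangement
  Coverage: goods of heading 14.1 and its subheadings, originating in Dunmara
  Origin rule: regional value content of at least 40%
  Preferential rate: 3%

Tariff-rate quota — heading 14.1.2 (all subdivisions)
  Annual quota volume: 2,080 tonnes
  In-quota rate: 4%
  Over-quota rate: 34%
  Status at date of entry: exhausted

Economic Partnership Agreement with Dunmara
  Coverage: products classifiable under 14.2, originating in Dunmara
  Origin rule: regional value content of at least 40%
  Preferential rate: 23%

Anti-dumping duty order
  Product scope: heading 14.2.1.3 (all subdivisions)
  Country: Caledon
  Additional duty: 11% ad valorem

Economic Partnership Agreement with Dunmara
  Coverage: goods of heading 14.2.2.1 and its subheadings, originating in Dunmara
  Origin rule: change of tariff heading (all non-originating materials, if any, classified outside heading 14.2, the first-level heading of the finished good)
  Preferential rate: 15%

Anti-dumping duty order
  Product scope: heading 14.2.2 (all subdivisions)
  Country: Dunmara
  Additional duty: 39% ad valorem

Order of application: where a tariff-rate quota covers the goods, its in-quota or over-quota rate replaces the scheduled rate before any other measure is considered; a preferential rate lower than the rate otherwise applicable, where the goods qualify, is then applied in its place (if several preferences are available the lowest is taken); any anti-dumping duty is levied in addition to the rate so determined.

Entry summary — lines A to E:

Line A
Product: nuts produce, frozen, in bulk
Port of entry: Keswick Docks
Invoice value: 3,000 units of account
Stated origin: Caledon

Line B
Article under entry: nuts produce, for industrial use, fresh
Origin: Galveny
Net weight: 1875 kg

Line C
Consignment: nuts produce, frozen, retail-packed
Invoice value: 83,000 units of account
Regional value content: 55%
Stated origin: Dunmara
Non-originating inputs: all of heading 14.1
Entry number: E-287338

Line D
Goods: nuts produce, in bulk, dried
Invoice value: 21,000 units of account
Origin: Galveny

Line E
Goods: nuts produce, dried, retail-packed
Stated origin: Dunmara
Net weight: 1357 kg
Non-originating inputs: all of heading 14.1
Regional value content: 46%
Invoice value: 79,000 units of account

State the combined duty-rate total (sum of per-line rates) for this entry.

Line A: nuts → 14.2; frozen → 14.2.1; in bulk → 14.2.1.1. Scheduled 38%. No special measure applies. → 38%.
Line B: nuts → 14.2; fresh → 14.2.3; for industrial use → 14.2.3.2. Scheduled 26%. anti-dumping (Galveny, 14.2): +25%; total 26% + 25% = 51%. → 51%.
Line C: nuts → 14.2; frozen → 14.2.1; retail-packed → 14.2.1.2. Scheduled 20%. Dunmara agreement on 14.1: 14.2.1.2 not covered; Dunmara agreement on 14.2: RVC ≥ 40% → 23% available; Dunmara agreement on 14.2.2.1: 14.2.1.2 not covered; preference 23% not lower than 20% → no reduction. → 20%.
Line D: nuts → 14.2; dried → 14.2.2; in bulk → 14.2.2.1. Scheduled 33%. anti-dumping (Galveny, 14.2): +25%; total 33% + 25% = 58%. → 58%.
Line E: nuts → 14.2; dried → 14.2.2; retail-packed → 14.2.2.2. Scheduled 28%. Dunmara agreement on 14.1: 14.2.2.2 not covered; Dunmara agreement on 14.2: RVC ≥ 40% → 23% available; Dunmara agreement on 14.2.2.1: 14.2.2.2 not covered; preferential 23%; anti-dumping (Dunmara, 14.2.2): +39%; total 23% + 39% = 62%. → 62%.
Sum: 38% + 51% + 20% + 58% + 62% = 229%.

229%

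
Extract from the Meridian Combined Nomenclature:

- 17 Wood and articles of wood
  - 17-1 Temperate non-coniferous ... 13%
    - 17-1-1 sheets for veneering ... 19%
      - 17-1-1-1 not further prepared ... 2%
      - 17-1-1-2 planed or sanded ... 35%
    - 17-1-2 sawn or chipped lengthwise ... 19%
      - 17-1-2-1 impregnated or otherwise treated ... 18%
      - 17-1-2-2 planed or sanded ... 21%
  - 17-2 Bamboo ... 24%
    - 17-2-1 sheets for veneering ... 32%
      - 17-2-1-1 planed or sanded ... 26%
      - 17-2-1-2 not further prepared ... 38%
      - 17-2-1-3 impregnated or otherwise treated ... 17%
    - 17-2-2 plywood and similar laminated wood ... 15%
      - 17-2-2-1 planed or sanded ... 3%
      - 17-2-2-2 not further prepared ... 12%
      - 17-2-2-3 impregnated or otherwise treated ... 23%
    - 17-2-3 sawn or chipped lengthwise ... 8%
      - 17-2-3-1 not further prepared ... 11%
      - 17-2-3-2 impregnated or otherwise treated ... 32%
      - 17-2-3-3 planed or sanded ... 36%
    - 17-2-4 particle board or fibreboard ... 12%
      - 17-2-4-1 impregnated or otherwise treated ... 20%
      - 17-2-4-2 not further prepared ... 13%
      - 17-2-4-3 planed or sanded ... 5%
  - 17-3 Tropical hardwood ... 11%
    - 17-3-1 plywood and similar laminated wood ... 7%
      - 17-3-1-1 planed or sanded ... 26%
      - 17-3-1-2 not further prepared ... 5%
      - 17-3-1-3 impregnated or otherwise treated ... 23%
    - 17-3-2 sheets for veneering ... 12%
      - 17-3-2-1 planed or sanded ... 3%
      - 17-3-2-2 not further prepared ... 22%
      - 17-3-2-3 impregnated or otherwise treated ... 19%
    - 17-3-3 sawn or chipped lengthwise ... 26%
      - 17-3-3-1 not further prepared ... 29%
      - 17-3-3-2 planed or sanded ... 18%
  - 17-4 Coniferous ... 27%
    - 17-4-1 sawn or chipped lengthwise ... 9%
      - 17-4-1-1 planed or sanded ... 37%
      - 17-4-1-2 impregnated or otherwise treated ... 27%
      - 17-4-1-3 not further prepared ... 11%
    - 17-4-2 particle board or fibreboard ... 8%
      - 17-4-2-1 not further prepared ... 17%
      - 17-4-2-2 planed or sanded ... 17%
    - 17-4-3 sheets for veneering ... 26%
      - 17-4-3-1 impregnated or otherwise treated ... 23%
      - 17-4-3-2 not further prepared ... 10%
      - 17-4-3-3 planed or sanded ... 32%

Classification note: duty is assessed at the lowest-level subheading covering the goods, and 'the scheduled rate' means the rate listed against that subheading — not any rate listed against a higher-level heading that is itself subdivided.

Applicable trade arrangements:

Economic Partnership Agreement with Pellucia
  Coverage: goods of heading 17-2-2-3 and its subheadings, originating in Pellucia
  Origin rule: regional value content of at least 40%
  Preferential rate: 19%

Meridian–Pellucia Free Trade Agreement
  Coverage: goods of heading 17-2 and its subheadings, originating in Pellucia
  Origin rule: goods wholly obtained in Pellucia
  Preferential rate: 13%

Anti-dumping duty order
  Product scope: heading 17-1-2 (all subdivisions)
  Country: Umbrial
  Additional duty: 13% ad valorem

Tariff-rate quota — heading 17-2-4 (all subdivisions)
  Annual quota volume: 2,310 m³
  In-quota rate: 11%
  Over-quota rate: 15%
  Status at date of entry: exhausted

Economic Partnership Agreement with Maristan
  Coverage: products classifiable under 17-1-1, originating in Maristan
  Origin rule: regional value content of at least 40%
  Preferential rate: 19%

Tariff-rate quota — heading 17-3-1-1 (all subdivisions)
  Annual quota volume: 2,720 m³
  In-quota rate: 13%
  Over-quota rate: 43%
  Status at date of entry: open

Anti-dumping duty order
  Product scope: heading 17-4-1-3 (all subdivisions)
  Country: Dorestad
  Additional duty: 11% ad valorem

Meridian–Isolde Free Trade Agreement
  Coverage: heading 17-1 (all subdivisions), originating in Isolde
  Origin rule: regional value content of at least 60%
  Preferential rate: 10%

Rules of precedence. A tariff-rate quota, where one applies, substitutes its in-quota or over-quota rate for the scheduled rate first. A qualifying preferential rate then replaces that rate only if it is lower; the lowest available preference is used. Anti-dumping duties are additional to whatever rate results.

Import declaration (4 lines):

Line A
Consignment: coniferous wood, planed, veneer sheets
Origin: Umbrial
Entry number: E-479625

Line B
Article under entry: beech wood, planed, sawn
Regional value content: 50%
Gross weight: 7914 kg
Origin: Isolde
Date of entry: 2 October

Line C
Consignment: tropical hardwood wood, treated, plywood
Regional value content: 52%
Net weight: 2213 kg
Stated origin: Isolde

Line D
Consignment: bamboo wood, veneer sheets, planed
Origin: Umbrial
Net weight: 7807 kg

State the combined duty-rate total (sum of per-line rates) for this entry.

Line A: coniferous → 17-4; veneer sheets → 17-4-3; planed → 17-4-3-3. Scheduled 32%. No special measure applies. → 32%.
Line B: beech → 17-1; sawn → 17-1-2; planed → 17-1-2-2. Scheduled 21%. Isolde agreement on 17-1: RVC < 60%. → 21%.
Line C: tropical hardwood → 17-3; plywood → 17-3-1; treated → 17-3-1-3. Scheduled 23%. Isolde agreement on 17-1: 17-3-1-3 not covered. → 23%.
Line D: bamboo → 17-2; veneer sheets → 17-2-1; planed → 17-2-1-1. Scheduled 26%. No special measure applies. → 26%.
Sum: 32% + 21% + 23% + 26% = 102%.

102%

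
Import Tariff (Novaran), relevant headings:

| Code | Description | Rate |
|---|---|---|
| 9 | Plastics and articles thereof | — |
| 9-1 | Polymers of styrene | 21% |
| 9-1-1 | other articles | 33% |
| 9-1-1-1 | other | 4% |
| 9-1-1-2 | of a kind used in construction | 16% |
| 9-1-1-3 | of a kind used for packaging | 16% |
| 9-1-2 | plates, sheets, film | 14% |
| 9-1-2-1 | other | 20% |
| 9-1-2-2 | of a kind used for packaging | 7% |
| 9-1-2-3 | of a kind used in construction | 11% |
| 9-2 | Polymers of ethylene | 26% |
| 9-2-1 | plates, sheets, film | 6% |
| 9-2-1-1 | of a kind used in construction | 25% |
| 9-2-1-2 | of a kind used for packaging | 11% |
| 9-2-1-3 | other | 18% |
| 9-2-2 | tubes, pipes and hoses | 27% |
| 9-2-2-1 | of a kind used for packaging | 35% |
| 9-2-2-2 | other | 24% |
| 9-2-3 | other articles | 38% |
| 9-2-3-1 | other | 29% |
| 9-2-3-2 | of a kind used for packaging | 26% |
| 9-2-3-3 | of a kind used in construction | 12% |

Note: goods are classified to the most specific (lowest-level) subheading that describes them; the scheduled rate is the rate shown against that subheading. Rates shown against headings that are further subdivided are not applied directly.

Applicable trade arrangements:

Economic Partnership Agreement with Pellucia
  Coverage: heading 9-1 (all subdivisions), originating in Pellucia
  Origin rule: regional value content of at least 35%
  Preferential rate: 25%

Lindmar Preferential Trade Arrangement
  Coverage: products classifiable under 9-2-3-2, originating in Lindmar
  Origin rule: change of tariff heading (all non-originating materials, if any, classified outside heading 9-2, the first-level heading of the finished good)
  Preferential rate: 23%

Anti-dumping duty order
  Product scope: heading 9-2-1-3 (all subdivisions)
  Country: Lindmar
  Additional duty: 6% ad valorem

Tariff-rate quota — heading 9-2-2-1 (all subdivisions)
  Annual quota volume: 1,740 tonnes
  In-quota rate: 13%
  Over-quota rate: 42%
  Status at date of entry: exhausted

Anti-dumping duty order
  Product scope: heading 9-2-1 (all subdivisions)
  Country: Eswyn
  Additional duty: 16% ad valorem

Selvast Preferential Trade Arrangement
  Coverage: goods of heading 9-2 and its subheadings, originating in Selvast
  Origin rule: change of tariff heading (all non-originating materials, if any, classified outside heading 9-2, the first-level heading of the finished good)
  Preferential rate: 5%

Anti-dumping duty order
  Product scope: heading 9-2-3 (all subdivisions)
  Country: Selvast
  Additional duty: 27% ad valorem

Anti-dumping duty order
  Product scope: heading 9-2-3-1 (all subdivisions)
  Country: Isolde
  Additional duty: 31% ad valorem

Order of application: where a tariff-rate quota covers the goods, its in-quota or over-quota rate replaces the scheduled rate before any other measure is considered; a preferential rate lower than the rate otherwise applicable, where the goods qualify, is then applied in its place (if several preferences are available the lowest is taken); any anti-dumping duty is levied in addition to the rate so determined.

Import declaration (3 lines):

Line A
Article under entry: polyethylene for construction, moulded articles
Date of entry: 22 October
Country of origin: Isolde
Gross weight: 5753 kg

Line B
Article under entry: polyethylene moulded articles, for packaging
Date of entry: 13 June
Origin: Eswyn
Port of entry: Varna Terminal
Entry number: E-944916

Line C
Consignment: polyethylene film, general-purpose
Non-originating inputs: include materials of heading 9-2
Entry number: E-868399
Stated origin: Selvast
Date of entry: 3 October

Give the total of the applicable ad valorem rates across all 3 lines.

Line A: polyethylene → 9-2; moulded articles → 9-2-3; for construction → 9-2-3-3. Scheduled 12%. No special measure applies. → 12%.
Line B: polyethylene → 9-2; moulded articles → 9-2-3; for packaging → 9-2-3-2. Scheduled 26%. No special measure applies. → 26%.
Line C: polyethylene → 9-2; film → 9-2-1; general-purpose → 9-2-1-3. Scheduled 18%. Selvast agreement on 9-2: CTH not met. → 18%.
Sum: 12% + 26% + 18% = 56%.

56%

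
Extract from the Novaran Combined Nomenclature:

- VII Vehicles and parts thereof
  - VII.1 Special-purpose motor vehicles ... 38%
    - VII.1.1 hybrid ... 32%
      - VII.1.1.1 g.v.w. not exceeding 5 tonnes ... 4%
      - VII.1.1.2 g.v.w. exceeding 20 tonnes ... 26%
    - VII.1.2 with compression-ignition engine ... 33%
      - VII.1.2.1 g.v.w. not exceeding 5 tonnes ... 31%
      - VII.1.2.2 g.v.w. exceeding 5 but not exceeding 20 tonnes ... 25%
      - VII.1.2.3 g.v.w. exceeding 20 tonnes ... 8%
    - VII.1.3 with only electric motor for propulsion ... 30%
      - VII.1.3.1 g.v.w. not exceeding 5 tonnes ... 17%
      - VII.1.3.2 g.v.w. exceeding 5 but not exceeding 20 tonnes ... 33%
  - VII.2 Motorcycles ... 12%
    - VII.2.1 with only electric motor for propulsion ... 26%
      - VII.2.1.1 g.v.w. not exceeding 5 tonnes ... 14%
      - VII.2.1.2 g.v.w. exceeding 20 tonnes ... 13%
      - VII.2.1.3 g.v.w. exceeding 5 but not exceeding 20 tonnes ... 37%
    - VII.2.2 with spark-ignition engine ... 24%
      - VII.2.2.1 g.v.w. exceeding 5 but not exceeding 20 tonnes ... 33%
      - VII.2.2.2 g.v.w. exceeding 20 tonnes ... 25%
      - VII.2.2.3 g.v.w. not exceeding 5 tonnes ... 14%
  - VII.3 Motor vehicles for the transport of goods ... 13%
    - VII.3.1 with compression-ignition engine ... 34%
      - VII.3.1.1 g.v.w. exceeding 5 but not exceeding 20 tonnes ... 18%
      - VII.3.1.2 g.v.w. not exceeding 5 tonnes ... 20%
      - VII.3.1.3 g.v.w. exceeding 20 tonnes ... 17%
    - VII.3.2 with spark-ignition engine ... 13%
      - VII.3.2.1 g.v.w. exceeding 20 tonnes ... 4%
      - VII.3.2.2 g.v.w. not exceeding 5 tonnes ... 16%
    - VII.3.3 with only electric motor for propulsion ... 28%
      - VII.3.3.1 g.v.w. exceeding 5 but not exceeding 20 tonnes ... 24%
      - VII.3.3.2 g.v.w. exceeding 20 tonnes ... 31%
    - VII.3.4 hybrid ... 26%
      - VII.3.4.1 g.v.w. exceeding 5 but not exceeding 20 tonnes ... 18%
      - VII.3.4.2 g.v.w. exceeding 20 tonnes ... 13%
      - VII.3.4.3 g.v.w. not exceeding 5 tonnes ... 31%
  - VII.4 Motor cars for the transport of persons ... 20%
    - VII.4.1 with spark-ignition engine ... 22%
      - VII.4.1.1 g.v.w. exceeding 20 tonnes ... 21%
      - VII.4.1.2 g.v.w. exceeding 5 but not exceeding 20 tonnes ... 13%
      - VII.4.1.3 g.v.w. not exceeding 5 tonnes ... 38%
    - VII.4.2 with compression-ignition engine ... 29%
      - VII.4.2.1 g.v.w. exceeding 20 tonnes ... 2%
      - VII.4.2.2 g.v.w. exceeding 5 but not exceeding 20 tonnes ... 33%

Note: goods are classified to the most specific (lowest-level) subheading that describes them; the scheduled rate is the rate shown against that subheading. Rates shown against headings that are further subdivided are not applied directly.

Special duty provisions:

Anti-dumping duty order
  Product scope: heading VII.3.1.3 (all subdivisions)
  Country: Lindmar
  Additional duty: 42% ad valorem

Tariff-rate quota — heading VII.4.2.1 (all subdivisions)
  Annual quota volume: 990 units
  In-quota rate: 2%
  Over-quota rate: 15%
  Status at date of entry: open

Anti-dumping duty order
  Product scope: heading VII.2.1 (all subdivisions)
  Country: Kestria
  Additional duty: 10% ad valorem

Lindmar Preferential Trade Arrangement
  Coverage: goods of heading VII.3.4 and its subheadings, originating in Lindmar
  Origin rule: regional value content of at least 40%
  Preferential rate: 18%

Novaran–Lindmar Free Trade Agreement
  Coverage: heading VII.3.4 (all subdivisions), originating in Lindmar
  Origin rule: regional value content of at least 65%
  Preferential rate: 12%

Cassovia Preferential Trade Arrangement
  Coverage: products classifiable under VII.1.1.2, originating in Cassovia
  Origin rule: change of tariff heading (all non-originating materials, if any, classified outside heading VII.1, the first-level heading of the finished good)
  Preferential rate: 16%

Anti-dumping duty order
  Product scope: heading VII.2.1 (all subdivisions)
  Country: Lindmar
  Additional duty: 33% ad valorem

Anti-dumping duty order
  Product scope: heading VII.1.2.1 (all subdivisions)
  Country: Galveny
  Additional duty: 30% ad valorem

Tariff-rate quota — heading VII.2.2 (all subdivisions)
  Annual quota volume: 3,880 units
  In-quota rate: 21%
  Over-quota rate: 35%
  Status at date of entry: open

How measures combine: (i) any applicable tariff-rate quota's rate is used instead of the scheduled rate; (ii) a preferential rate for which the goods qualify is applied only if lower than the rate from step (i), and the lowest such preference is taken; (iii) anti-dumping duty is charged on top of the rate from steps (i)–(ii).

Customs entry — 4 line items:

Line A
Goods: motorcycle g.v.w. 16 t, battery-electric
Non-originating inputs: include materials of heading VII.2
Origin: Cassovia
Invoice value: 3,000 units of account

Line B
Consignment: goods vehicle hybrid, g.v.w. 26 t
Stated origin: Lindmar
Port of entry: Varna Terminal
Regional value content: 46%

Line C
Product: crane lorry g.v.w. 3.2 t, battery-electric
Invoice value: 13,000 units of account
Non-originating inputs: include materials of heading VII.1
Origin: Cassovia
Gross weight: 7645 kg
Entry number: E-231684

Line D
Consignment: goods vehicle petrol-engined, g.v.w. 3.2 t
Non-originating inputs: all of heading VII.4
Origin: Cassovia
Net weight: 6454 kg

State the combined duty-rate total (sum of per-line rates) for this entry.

83%

Line A: motorcycle → VII.2; battery-electric → VII.2.1; g.v.w. 16 t → VII.2.1.3. Scheduled 37%. Cassovia agreement on VII.1.1.2: VII.2.1.3 not covered. → 37%.
Line B: goods vehicle → VII.3; hybrid → VII.3.4; g.v.w. 26 t → VII.3.4.2. Scheduled 13%. Lindmar agreement on VII.3.4: RVC ≥ 40% → 18% available; Lindmar agreement on VII.3.4: RVC < 65%; preference 18% not lower than 13% → no reduction. → 13%.
Line C: crane lorry → VII.1; battery-electric → VII.1.3; g.v.w. 3.2 t → VII.1.3.1. Scheduled 17%. Cassovia agreement on VII.1.1.2: VII.1.3.1 not covered. → 17%.
Line D: goods vehicle → VII.3; petrol-engined → VII.3.2; g.v.w. 3.2 t → VII.3.2.2. Scheduled 16%. Cassovia agreement on VII.1.1.2: VII.3.2.2 not covered. → 16%.
Sum: 37% + 13% + 17% + 16% = 83%.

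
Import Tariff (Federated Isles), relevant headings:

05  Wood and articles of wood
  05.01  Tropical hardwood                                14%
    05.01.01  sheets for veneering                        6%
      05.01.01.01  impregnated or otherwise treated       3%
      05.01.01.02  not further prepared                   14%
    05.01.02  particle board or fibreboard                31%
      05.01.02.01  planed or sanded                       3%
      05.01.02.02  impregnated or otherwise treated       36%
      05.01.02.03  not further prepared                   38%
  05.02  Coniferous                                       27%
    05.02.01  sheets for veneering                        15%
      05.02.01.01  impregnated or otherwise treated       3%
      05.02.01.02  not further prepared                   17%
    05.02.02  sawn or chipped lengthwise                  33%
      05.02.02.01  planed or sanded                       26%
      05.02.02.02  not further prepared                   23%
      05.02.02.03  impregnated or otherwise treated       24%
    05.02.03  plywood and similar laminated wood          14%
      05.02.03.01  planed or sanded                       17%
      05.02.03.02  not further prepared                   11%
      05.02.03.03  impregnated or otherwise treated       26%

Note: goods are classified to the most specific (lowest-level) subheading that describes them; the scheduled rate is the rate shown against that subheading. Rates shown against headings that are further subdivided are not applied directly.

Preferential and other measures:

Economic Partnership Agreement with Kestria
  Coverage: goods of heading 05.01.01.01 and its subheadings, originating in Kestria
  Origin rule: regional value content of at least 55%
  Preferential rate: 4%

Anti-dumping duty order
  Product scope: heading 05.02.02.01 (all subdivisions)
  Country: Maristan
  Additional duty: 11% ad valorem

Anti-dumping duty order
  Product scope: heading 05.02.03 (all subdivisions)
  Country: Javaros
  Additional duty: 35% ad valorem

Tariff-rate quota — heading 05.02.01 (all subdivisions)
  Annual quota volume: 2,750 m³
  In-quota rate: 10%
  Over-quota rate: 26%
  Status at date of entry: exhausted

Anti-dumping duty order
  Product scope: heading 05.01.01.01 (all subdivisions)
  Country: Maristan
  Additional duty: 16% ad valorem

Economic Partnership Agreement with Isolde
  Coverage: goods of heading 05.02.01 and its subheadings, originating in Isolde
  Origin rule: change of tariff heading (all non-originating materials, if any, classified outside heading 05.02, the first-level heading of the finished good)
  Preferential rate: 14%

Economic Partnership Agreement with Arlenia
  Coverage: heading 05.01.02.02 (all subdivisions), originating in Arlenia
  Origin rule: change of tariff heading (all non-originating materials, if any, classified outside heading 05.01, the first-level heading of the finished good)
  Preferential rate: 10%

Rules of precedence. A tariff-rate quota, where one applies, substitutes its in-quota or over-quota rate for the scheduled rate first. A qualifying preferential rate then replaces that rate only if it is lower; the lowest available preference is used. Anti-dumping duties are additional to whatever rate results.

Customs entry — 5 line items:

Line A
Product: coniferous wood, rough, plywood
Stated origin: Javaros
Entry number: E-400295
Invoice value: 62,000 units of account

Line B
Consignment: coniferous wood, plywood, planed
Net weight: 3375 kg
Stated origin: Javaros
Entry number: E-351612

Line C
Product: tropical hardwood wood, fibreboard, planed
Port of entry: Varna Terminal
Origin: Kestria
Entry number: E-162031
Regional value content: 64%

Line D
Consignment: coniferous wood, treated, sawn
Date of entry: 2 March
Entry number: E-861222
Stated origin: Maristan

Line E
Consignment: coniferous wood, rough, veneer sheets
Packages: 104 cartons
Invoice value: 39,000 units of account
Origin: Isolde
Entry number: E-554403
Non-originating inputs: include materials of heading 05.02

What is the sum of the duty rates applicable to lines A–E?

151%

Line A: coniferous → 05.02; plywood → 05.02.03; rough → 05.02.03.02. Scheduled 11%. anti-dumping (Javaros, 05.02.03): +35%; total 11% + 35% = 46%. → 46%.
Line B: coniferous → 05.02; plywood → 05.02.03; planed → 05.02.03.01. Scheduled 17%. anti-dumping (Javaros, 05.02.03): +35%; total 17% + 35% = 52%. → 52%.
Line C: tropical hardwood → 05.01; fibreboard → 05.01.02; planed → 05.01.02.01. Scheduled 3%. Kestria agreement on 05.01.01.01: 05.01.02.01 not covered. → 3%.
Line D: coniferous → 05.02; sawn → 05.02.02; treated → 05.02.02.03. Scheduled 24%. No special measure applies. → 24%.
Line E: coniferous → 05.02; veneer sheets → 05.02.01; rough → 05.02.01.02. Scheduled 17%. quota on 05.02.01 exhausted → over-quota 26%; Isolde agreement on 05.02.01: CTH not met. → 26%.
Sum: 46% + 52% + 3% + 24% + 26% = 151%.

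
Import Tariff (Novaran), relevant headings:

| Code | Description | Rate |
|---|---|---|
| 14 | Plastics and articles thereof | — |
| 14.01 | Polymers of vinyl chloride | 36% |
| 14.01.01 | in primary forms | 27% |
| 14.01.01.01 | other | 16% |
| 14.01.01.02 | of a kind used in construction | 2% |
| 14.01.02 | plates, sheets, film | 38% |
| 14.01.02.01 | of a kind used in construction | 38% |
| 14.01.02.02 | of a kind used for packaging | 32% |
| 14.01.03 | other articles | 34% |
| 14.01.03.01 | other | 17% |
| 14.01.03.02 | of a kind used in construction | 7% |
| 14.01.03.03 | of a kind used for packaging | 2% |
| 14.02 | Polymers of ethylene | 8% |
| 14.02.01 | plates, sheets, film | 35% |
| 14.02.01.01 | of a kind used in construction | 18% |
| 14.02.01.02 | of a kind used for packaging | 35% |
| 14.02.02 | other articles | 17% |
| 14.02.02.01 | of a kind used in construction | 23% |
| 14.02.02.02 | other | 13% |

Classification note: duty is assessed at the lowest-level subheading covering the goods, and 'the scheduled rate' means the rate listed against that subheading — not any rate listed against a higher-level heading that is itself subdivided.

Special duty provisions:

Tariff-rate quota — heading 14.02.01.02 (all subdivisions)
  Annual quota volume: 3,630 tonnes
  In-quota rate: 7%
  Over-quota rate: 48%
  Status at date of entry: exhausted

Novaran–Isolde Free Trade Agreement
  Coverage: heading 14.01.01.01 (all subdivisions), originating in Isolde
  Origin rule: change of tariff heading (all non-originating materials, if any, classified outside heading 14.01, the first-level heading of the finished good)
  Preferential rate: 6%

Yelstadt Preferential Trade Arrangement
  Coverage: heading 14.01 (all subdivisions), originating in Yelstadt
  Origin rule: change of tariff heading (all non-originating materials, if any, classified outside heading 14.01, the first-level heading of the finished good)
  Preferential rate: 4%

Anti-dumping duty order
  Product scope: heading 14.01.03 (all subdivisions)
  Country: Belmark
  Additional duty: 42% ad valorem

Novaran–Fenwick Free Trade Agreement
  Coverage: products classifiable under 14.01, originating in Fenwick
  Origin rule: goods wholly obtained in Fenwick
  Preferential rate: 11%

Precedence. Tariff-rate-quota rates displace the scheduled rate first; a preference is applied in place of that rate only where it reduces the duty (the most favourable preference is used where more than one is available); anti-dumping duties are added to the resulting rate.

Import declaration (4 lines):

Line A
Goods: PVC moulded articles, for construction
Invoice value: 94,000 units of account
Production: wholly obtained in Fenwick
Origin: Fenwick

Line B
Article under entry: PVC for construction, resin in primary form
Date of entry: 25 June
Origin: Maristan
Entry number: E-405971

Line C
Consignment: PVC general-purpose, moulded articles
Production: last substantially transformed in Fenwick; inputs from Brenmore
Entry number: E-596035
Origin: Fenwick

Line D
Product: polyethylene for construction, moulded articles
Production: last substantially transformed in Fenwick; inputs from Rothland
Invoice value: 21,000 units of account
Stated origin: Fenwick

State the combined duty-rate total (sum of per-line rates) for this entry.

Line A: PVC → 14.01; moulded articles → 14.01.03; for construction → 14.01.03.02. Scheduled 7%. Fenwick agreement on 14.01: wholly obtained → 11% available; preference 11% not lower than 7% → no reduction. → 7%.
Line B: PVC → 14.01; resin in primary form → 14.01.01; for construction → 14.01.01.02. Scheduled 2%. No special measure applies. → 2%.
Line C: PVC → 14.01; moulded articles → 14.01.03; general-purpose → 14.01.03.01. Scheduled 17%. Fenwick agreement on 14.01: not wholly obtained. → 17%.
Line D: polyethylene → 14.02; moulded articles → 14.02.02; for construction → 14.02.02.01. Scheduled 23%. Fenwick agreement on 14.01: 14.02.02.01 not covered. → 23%.
Sum: 7% + 2% + 17% + 23% = 49%.

49%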